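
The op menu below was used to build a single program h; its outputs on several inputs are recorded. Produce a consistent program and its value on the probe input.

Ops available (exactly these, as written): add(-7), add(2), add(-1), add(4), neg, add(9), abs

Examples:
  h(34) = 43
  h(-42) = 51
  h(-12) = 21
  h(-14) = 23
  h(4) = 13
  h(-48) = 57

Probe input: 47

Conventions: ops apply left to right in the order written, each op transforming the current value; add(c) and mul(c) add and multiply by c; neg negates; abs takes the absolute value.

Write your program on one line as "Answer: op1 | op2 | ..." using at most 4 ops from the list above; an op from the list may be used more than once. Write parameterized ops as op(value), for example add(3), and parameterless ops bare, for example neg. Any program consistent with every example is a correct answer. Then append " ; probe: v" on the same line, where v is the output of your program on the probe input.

neg | abs | add(9) ; probe: 56

Check, running the answer program on each example:
  34 -> -34 -> 34 -> 43
  -42 -> 42 -> 42 -> 51
  -12 -> 12 -> 12 -> 21
  -14 -> 14 -> 14 -> 23
  4 -> -4 -> 4 -> 13
  -48 -> 48 -> 48 -> 57
  probe: 47 -> -47 -> 47 -> 56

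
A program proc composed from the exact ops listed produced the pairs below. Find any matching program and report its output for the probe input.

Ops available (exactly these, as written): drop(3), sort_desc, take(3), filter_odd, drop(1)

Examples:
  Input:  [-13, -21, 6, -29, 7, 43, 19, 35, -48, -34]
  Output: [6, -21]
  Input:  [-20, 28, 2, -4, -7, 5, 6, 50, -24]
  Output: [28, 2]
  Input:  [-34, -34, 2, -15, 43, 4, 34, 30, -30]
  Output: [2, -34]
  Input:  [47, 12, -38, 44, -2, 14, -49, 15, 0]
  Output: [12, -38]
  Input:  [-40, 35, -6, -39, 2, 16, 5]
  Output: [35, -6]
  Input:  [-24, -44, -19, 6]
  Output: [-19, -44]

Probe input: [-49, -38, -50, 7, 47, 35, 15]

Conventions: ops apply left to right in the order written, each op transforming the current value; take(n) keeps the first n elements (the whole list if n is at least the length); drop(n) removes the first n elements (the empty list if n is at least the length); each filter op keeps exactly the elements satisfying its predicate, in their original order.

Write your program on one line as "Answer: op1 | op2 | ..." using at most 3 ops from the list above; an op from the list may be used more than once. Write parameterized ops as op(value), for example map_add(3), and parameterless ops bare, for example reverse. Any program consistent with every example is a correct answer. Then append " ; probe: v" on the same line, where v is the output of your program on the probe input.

take(3) | drop(1) | sort_desc ; probe: [-38, -50]

Check, running the answer program on each example:
  [-13, -21, 6, -29, 7, 43, 19, 35, -48, -34] -> [-13, -21, 6] -> [-21, 6] -> [6, -21]
  [-20, 28, 2, -4, -7, 5, 6, 50, -24] -> [-20, 28, 2] -> [28, 2] -> [28, 2]
  [-34, -34, 2, -15, 43, 4, 34, 30, -30] -> [-34, -34, 2] -> [-34, 2] -> [2, -34]
  [47, 12, -38, 44, -2, 14, -49, 15, 0] -> [47, 12, -38] -> [12, -38] -> [12, -38]
  [-40, 35, -6, -39, 2, 16, 5] -> [-40, 35, -6] -> [35, -6] -> [35, -6]
  [-24, -44, -19, 6] -> [-24, -44, -19] -> [-44, -19] -> [-19, -44]
  probe: [-49, -38, -50, 7, 47, 35, 15] -> [-49, -38, -50] -> [-38, -50] -> [-38, -50]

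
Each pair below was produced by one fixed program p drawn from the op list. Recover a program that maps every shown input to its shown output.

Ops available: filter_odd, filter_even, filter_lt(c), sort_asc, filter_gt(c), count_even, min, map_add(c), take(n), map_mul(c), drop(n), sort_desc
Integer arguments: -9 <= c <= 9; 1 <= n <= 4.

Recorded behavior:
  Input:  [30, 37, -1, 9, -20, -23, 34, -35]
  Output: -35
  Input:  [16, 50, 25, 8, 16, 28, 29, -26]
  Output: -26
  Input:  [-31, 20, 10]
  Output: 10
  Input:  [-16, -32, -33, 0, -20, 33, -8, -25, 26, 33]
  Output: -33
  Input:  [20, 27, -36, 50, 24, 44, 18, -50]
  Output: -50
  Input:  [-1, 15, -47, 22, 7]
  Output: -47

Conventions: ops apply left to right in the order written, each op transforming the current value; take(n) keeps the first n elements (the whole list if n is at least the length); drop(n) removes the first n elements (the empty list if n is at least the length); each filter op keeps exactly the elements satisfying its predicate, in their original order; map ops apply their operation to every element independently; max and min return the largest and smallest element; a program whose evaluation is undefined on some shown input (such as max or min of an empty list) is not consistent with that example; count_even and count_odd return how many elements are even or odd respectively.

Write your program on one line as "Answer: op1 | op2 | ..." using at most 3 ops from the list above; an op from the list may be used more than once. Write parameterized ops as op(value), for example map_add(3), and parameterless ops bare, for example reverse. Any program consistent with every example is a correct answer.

drop(2) | sort_desc | min

Check, running the answer program on each example:
  [30, 37, -1, 9, -20, -23, 34, -35] -> [-1, 9, -20, -23, 34, -35] -> [34, 9, -1, -20, -23, -35] -> -35
  [16, 50, 25, 8, 16, 28, 29, -26] -> [25, 8, 16, 28, 29, -26] -> [29, 28, 25, 16, 8, -26] -> -26
  [-31, 20, 10] -> [10] -> [10] -> 10
  [-16, -32, -33, 0, -20, 33, -8, -25, 26, 33] -> [-33, 0, -20, 33, -8, -25, 26, 33] -> [33, 33, 26, 0, -8, -20, -25, -33] -> -33
  [20, 27, -36, 50, 24, 44, 18, -50] -> [-36, 50, 24, 44, 18, -50] -> [50, 44, 24, 18, -36, -50] -> -50
  [-1, 15, -47, 22, 7] -> [-47, 22, 7] -> [22, 7, -47] -> -47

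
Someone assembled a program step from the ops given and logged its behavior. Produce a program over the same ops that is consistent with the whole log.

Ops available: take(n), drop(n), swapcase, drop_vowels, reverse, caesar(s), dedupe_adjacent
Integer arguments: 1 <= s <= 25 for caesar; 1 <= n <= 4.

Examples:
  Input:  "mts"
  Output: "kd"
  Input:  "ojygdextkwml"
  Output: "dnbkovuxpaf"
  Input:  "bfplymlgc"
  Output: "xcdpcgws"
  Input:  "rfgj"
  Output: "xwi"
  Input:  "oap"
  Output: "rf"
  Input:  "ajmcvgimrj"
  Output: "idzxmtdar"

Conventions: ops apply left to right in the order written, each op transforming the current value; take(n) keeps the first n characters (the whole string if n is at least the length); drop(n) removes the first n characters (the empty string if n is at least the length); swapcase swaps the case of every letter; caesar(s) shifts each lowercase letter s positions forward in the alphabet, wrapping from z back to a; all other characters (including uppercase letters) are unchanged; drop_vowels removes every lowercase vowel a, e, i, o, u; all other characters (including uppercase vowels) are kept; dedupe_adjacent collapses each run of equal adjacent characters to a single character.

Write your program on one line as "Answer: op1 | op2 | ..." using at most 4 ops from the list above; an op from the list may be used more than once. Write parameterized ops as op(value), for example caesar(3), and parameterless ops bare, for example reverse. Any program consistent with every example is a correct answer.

reverse | drop(1) | caesar(17)

Check, running the answer program on each example:
  "mts" -> "stm" -> "tm" -> "kd"
  "ojygdextkwml" -> "lmwktxedgyjo" -> "mwktxedgyjo" -> "dnbkovuxpaf"
  "bfplymlgc" -> "cglmylpfb" -> "glmylpfb" -> "xcdpcgws"
  "rfgj" -> "jgfr" -> "gfr" -> "xwi"
  "oap" -> "pao" -> "ao" -> "rf"
  "ajmcvgimrj" -> "jrmigvcmja" -> "rmigvcmja" -> "idzxmtdar"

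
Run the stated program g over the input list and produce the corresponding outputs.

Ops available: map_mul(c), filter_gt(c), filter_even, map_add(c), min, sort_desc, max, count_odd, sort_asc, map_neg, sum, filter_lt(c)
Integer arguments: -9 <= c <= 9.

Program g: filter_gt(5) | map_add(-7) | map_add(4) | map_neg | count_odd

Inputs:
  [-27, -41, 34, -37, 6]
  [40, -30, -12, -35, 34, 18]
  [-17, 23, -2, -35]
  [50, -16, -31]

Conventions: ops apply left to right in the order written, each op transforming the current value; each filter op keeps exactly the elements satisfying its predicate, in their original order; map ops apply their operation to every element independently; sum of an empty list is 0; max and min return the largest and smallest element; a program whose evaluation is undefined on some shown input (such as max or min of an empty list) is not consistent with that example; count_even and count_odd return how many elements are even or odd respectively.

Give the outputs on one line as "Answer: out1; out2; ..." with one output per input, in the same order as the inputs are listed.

Execution, op by op:
  [-27, -41, 34, -37, 6] -> [34, 6] -> [27, -1] -> [31, 3] -> [-31, -3] -> 2
  [40, -30, -12, -35, 34, 18] -> [40, 34, 18] -> [33, 27, 11] -> [37, 31, 15] -> [-37, -31, -15] -> 3
  [-17, 23, -2, -35] -> [23] -> [16] -> [20] -> [-20] -> 0
  [50, -16, -31] -> [50] -> [43] -> [47] -> [-47] -> 1

2; 3; 0; 1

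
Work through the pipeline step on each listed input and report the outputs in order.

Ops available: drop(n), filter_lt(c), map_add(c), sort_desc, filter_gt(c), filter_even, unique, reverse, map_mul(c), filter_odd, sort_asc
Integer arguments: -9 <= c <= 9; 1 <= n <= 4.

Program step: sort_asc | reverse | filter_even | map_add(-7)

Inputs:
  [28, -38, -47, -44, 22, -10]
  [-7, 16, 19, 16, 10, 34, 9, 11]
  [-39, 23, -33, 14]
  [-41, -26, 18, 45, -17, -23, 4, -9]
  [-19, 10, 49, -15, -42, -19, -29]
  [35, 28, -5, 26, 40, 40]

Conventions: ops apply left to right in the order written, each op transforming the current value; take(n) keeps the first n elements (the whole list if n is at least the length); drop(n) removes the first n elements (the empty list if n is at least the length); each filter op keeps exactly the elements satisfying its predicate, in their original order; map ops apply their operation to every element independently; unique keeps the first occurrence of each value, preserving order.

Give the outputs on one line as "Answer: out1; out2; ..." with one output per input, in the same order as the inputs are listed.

Execution, op by op:
  [28, -38, -47, -44, 22, -10] -> [-47, -44, -38, -10, 22, 28] -> [28, 22, -10, -38, -44, -47] -> [28, 22, -10, -38, -44] -> [21, 15, -17, -45, -51]
  [-7, 16, 19, 16, 10, 34, 9, 11] -> [-7, 9, 10, 11, 16, 16, 19, 34] -> [34, 19, 16, 16, 11, 10, 9, -7] -> [34, 16, 16, 10] -> [27, 9, 9, 3]
  [-39, 23, -33, 14] -> [-39, -33, 14, 23] -> [23, 14, -33, -39] -> [14] -> [7]
  [-41, -26, 18, 45, -17, -23, 4, -9] -> [-41, -26, -23, -17, -9, 4, 18, 45] -> [45, 18, 4, -9, -17, -23, -26, -41] -> [18, 4, -26] -> [11, -3, -33]
  [-19, 10, 49, -15, -42, -19, -29] -> [-42, -29, -19, -19, -15, 10, 49] -> [49, 10, -15, -19, -19, -29, -42] -> [10, -42] -> [3, -49]
  [35, 28, -5, 26, 40, 40] -> [-5, 26, 28, 35, 40, 40] -> [40, 40, 35, 28, 26, -5] -> [40, 40, 28, 26] -> [33, 33, 21, 19]

[21, 15, -17, -45, -51]; [27, 9, 9, 3]; [7]; [11, -3, -33]; [3, -49]; [33, 33, 21, 19]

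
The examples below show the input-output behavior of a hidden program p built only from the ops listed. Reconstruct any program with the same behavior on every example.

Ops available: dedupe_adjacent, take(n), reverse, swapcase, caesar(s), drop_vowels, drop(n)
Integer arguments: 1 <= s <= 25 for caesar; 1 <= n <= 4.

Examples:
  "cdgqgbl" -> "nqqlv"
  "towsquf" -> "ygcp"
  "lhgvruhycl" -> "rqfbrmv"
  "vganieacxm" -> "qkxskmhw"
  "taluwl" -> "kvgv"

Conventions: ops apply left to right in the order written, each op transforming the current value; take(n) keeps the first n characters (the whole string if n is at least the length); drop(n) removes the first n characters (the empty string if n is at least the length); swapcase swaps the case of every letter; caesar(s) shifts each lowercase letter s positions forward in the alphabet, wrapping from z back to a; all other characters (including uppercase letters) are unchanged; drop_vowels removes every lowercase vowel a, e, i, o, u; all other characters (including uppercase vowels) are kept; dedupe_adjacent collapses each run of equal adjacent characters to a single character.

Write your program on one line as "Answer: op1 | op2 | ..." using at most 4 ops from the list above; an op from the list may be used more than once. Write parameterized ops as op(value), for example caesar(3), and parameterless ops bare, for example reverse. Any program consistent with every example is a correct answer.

caesar(10) | drop(1) | drop_vowels

Check, running the answer program on each example:
  "cdgqgbl" -> "mnqaqlv" -> "nqaqlv" -> "nqqlv"
  "towsquf" -> "dygcaep" -> "ygcaep" -> "ygcp"
  "lhgvruhycl" -> "vrqfberimv" -> "rqfberimv" -> "rqfbrmv"
  "vganieacxm" -> "fqkxsokmhw" -> "qkxsokmhw" -> "qkxskmhw"
  "taluwl" -> "dkvegv" -> "kvegv" -> "kvgv"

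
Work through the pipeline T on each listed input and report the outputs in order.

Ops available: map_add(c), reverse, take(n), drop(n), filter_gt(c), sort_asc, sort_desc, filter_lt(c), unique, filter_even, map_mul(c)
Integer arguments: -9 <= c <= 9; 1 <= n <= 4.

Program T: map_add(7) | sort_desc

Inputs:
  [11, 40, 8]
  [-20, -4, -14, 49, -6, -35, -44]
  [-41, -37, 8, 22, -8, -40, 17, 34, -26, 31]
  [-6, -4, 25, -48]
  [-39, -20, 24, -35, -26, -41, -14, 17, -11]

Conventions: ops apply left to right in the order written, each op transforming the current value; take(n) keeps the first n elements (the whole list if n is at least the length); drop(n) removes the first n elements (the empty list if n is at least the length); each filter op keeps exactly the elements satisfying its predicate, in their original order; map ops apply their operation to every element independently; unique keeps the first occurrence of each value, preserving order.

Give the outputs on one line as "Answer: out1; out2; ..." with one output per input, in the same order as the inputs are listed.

Execution, op by op:
  [11, 40, 8] -> [18, 47, 15] -> [47, 18, 15]
  [-20, -4, -14, 49, -6, -35, -44] -> [-13, 3, -7, 56, 1, -28, -37] -> [56, 3, 1, -7, -13, -28, -37]
  [-41, -37, 8, 22, -8, -40, 17, 34, -26, 31] -> [-34, -30, 15, 29, -1, -33, 24, 41, -19, 38] -> [41, 38, 29, 24, 15, -1, -19, -30, -33, -34]
  [-6, -4, 25, -48] -> [1, 3, 32, -41] -> [32, 3, 1, -41]
  [-39, -20, 24, -35, -26, -41, -14, 17, -11] -> [-32, -13, 31, -28, -19, -34, -7, 24, -4] -> [31, 24, -4, -7, -13, -19, -28, -32, -34]

[47, 18, 15]; [56, 3, 1, -7, -13, -28, -37]; [41, 38, 29, 24, 15, -1, -19, -30, -33, -34]; [32, 3, 1, -41]; [31, 24, -4, -7, -13, -19, -28, -32, -34]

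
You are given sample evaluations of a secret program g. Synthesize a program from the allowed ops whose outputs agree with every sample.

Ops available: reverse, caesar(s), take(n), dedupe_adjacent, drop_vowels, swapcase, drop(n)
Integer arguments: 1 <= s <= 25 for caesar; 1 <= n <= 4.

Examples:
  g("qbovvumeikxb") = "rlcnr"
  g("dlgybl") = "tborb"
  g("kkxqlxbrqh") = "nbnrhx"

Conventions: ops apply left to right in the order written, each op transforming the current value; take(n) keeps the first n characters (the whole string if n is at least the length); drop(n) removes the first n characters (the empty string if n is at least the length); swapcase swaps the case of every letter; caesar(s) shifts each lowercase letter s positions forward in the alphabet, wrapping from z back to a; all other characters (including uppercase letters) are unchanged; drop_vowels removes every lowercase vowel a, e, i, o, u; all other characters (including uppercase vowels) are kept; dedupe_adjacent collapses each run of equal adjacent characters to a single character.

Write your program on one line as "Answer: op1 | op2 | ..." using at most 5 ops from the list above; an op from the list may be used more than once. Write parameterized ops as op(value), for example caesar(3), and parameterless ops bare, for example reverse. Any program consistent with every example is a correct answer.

drop_vowels | caesar(24) | dedupe_adjacent | drop_vowels | caesar(18)

Check, running the answer program on each example:
  "qbovvumeikxb" -> "qbvvmkxb" -> "ozttkivz" -> "oztkivz" -> "ztkvz" -> "rlcnr"
  "dlgybl" -> "dlgybl" -> "bjewzj" -> "bjewzj" -> "bjwzj" -> "tborb"
  "kkxqlxbrqh" -> "kkxqlxbrqh" -> "iivojvzpof" -> "ivojvzpof" -> "vjvzpf" -> "nbnrhx"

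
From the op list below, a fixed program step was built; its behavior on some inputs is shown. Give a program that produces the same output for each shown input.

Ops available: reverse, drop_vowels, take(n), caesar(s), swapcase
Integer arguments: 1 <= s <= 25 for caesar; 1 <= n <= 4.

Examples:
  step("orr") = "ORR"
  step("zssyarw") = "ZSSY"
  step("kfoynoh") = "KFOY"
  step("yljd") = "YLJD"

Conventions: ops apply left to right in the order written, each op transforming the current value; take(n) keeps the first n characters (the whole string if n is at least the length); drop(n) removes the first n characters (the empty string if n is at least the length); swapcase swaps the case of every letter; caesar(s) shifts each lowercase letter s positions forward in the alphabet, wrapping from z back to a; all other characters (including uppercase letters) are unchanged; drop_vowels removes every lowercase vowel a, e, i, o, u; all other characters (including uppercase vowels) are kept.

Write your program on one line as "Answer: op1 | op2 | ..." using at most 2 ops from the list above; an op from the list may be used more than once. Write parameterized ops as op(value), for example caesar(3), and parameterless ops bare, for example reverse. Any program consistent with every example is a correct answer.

swapcase | take(4)

Check, running the answer program on each example:
  "orr" -> "ORR" -> "ORR"
  "zssyarw" -> "ZSSYARW" -> "ZSSY"
  "kfoynoh" -> "KFOYNOH" -> "KFOY"
  "yljd" -> "YLJD" -> "YLJD"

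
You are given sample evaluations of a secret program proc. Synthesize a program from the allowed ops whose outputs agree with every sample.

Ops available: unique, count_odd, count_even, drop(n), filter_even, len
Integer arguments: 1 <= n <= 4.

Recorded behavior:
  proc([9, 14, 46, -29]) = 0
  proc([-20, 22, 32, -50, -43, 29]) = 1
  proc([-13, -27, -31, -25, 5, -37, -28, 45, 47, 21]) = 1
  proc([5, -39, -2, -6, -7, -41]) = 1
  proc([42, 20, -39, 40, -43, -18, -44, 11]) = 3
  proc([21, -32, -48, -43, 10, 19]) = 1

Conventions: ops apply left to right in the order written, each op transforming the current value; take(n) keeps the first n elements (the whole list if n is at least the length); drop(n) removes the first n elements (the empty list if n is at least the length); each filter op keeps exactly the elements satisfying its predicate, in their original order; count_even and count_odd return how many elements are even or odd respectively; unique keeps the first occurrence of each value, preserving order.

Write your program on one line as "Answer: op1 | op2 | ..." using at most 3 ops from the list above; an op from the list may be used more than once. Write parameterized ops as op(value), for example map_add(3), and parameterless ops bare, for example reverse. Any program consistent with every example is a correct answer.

drop(3) | filter_even | count_even

Check, running the answer program on each example:
  [9, 14, 46, -29] -> [-29] -> [] -> 0
  [-20, 22, 32, -50, -43, 29] -> [-50, -43, 29] -> [-50] -> 1
  [-13, -27, -31, -25, 5, -37, -28, 45, 47, 21] -> [-25, 5, -37, -28, 45, 47, 21] -> [-28] -> 1
  [5, -39, -2, -6, -7, -41] -> [-6, -7, -41] -> [-6] -> 1
  [42, 20, -39, 40, -43, -18, -44, 11] -> [40, -43, -18, -44, 11] -> [40, -18, -44] -> 3
  [21, -32, -48, -43, 10, 19] -> [-43, 10, 19] -> [10] -> 1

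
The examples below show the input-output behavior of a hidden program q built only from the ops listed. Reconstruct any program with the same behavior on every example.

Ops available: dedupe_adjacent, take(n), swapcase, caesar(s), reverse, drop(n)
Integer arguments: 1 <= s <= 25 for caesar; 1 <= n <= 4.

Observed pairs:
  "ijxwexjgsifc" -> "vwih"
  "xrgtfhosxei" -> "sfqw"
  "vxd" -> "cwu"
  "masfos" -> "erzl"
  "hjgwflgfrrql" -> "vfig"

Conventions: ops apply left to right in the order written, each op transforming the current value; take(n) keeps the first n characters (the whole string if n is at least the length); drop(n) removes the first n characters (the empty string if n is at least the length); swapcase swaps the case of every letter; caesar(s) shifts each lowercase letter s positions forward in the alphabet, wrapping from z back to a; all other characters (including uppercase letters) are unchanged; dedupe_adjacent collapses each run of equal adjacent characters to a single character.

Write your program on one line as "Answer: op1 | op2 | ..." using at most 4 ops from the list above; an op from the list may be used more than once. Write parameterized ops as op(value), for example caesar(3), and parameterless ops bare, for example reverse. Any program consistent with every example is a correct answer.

caesar(25) | dedupe_adjacent | take(4) | reverse

Check, running the answer program on each example:
  "ijxwexjgsifc" -> "hiwvdwifrheb" -> "hiwvdwifrheb" -> "hiwv" -> "vwih"
  "xrgtfhosxei" -> "wqfsegnrwdh" -> "wqfsegnrwdh" -> "wqfs" -> "sfqw"
  "vxd" -> "uwc" -> "uwc" -> "uwc" -> "cwu"
  "masfos" -> "lzrenr" -> "lzrenr" -> "lzre" -> "erzl"
  "hjgwflgfrrql" -> "gifvekfeqqpk" -> "gifvekfeqpk" -> "gifv" -> "vfig"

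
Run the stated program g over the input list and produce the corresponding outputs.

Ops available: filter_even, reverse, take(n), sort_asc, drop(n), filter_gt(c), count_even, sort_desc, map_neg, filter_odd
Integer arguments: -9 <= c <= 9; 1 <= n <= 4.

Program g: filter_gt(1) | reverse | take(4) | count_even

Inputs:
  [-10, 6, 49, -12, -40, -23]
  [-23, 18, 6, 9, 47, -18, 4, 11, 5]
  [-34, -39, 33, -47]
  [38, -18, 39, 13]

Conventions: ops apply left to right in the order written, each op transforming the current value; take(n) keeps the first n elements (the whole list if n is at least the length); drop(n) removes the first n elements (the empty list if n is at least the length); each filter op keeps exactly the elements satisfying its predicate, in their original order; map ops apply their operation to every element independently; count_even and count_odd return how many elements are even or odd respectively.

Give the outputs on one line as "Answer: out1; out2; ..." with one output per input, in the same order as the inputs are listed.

Execution, op by op:
  [-10, 6, 49, -12, -40, -23] -> [6, 49] -> [49, 6] -> [49, 6] -> 1
  [-23, 18, 6, 9, 47, -18, 4, 11, 5] -> [18, 6, 9, 47, 4, 11, 5] -> [5, 11, 4, 47, 9, 6, 18] -> [5, 11, 4, 47] -> 1
  [-34, -39, 33, -47] -> [33] -> [33] -> [33] -> 0
  [38, -18, 39, 13] -> [38, 39, 13] -> [13, 39, 38] -> [13, 39, 38] -> 1

1; 1; 0; 1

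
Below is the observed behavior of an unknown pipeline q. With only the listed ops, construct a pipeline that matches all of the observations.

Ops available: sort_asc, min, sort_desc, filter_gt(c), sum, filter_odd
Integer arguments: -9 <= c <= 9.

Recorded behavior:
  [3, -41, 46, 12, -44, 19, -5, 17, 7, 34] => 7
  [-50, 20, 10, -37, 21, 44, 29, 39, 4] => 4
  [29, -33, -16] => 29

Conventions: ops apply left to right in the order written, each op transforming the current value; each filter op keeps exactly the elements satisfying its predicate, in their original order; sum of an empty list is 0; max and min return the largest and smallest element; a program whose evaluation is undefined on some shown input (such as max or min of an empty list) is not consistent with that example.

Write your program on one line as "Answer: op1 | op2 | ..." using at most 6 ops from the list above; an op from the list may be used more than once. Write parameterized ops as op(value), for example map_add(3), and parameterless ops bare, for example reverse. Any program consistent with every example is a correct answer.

filter_gt(-8) | filter_gt(3) | sort_desc | sort_asc | min

Check, running the answer program on each example:
  [3, -41, 46, 12, -44, 19, -5, 17, 7, 34] -> [3, 46, 12, 19, -5, 17, 7, 34] -> [46, 12, 19, 17, 7, 34] -> [46, 34, 19, 17, 12, 7] -> [7, 12, 17, 19, 34, 46] -> 7
  [-50, 20, 10, -37, 21, 44, 29, 39, 4] -> [20, 10, 21, 44, 29, 39, 4] -> [20, 10, 21, 44, 29, 39, 4] -> [44, 39, 29, 21, 20, 10, 4] -> [4, 10, 20, 21, 29, 39, 44] -> 4
  [29, -33, -16] -> [29] -> [29] -> [29] -> [29] -> 29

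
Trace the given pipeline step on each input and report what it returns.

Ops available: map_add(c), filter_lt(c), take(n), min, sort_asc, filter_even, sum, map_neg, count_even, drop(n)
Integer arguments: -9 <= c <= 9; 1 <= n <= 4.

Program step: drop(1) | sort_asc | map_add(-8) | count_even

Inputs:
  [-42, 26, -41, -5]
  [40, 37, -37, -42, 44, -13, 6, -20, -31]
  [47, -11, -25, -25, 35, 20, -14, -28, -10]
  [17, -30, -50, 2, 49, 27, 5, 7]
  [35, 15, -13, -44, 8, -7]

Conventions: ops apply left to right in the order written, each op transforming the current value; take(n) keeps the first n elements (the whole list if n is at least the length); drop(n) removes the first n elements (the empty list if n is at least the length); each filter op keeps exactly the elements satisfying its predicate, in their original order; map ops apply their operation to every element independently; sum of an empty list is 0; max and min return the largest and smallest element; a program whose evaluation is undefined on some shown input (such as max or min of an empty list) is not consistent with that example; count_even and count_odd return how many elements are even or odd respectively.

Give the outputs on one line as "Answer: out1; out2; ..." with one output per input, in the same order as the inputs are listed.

1; 4; 4; 3; 2

Execution, op by op:
  [-42, 26, -41, -5] -> [26, -41, -5] -> [-41, -5, 26] -> [-49, -13, 18] -> 1
  [40, 37, -37, -42, 44, -13, 6, -20, -31] -> [37, -37, -42, 44, -13, 6, -20, -31] -> [-42, -37, -31, -20, -13, 6, 37, 44] -> [-50, -45, -39, -28, -21, -2, 29, 36] -> 4
  [47, -11, -25, -25, 35, 20, -14, -28, -10] -> [-11, -25, -25, 35, 20, -14, -28, -10] -> [-28, -25, -25, -14, -11, -10, 20, 35] -> [-36, -33, -33, -22, -19, -18, 12, 27] -> 4
  [17, -30, -50, 2, 49, 27, 5, 7] -> [-30, -50, 2, 49, 27, 5, 7] -> [-50, -30, 2, 5, 7, 27, 49] -> [-58, -38, -6, -3, -1, 19, 41] -> 3
  [35, 15, -13, -44, 8, -7] -> [15, -13, -44, 8, -7] -> [-44, -13, -7, 8, 15] -> [-52, -21, -15, 0, 7] -> 2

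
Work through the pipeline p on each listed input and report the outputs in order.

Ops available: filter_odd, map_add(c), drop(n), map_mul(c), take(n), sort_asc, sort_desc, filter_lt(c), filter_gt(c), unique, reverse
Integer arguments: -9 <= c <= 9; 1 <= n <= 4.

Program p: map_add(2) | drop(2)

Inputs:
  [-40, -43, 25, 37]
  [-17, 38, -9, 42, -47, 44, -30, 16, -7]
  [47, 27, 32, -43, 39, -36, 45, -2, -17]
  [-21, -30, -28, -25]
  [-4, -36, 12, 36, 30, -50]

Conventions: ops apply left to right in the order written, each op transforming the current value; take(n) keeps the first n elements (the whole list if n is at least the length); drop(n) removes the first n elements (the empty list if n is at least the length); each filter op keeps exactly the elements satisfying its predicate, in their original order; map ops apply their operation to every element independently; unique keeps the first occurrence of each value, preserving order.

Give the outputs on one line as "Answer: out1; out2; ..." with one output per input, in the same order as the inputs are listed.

Execution, op by op:
  [-40, -43, 25, 37] -> [-38, -41, 27, 39] -> [27, 39]
  [-17, 38, -9, 42, -47, 44, -30, 16, -7] -> [-15, 40, -7, 44, -45, 46, -28, 18, -5] -> [-7, 44, -45, 46, -28, 18, -5]
  [47, 27, 32, -43, 39, -36, 45, -2, -17] -> [49, 29, 34, -41, 41, -34, 47, 0, -15] -> [34, -41, 41, -34, 47, 0, -15]
  [-21, -30, -28, -25] -> [-19, -28, -26, -23] -> [-26, -23]
  [-4, -36, 12, 36, 30, -50] -> [-2, -34, 14, 38, 32, -48] -> [14, 38, 32, -48]

[27, 39]; [-7, 44, -45, 46, -28, 18, -5]; [34, -41, 41, -34, 47, 0, -15]; [-26, -23]; [14, 38, 32, -48]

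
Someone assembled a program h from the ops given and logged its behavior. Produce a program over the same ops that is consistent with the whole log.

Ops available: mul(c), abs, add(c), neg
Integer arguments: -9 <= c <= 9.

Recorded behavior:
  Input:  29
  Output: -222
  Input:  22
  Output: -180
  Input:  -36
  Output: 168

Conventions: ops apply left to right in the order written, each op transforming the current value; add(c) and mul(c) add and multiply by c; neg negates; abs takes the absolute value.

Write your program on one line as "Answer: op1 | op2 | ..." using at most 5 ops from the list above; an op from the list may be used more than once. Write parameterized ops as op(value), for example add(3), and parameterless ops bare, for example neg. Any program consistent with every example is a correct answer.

neg | add(-8) | mul(-6) | neg

Check, running the answer program on each example:
  29 -> -29 -> -37 -> 222 -> -222
  22 -> -22 -> -30 -> 180 -> -180
  -36 -> 36 -> 28 -> -168 -> 168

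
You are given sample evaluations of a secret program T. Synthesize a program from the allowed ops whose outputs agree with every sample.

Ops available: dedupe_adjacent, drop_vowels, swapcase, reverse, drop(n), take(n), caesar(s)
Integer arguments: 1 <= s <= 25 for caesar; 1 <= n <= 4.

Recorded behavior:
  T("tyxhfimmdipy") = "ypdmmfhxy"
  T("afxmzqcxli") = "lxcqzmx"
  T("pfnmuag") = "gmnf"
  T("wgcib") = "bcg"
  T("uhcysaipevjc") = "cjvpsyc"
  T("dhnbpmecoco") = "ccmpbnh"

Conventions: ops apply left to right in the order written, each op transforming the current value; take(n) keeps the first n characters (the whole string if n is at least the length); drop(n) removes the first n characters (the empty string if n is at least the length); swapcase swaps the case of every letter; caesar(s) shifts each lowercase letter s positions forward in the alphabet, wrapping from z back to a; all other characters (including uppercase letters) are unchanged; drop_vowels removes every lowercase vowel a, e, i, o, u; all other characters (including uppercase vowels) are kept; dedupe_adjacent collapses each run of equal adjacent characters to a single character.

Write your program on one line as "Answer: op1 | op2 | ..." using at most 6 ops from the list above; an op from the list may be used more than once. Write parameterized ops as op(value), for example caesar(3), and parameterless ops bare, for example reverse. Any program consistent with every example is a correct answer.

drop_vowels | swapcase | drop(1) | swapcase | reverse

Check, running the answer program on each example:
  "tyxhfimmdipy" -> "tyxhfmmdpy" -> "TYXHFMMDPY" -> "YXHFMMDPY" -> "yxhfmmdpy" -> "ypdmmfhxy"
  "afxmzqcxli" -> "fxmzqcxl" -> "FXMZQCXL" -> "XMZQCXL" -> "xmzqcxl" -> "lxcqzmx"
  "pfnmuag" -> "pfnmg" -> "PFNMG" -> "FNMG" -> "fnmg" -> "gmnf"
  "wgcib" -> "wgcb" -> "WGCB" -> "GCB" -> "gcb" -> "bcg"
  "uhcysaipevjc" -> "hcyspvjc" -> "HCYSPVJC" -> "CYSPVJC" -> "cyspvjc" -> "cjvpsyc"
  "dhnbpmecoco" -> "dhnbpmcc" -> "DHNBPMCC" -> "HNBPMCC" -> "hnbpmcc" -> "ccmpbnh"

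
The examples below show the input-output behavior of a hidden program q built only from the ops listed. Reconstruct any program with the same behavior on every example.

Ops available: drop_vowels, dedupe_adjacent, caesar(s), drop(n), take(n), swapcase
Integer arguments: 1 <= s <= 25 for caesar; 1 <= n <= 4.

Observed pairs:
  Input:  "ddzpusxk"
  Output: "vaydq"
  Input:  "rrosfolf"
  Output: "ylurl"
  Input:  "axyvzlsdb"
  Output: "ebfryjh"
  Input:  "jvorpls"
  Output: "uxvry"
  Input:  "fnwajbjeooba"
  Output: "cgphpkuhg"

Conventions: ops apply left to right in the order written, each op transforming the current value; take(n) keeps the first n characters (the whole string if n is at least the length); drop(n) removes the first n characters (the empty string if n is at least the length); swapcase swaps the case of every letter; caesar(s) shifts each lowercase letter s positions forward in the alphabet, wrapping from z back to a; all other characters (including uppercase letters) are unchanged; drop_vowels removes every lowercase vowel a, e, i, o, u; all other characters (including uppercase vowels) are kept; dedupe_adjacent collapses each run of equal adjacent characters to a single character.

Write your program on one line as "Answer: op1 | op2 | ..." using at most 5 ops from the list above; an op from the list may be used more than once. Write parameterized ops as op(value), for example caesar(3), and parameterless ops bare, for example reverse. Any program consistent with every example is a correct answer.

caesar(16) | caesar(4) | dedupe_adjacent | caesar(12) | drop(2)

Check, running the answer program on each example:
  "ddzpusxk" -> "ttpfkina" -> "xxtjomre" -> "xtjomre" -> "jfvaydq" -> "vaydq"
  "rrosfolf" -> "hheivebv" -> "llimzifz" -> "limzifz" -> "xuylurl" -> "ylurl"
  "axyvzlsdb" -> "qnolpbitr" -> "ursptfmxv" -> "ursptfmxv" -> "gdebfryjh" -> "ebfryjh"
  "jvorpls" -> "zlehfbi" -> "dpiljfm" -> "dpiljfm" -> "pbuxvry" -> "uxvry"
  "fnwajbjeooba" -> "vdmqzrzueerq" -> "zhqudvdyiivu" -> "zhqudvdyivu" -> "ltcgphpkuhg" -> "cgphpkuhg"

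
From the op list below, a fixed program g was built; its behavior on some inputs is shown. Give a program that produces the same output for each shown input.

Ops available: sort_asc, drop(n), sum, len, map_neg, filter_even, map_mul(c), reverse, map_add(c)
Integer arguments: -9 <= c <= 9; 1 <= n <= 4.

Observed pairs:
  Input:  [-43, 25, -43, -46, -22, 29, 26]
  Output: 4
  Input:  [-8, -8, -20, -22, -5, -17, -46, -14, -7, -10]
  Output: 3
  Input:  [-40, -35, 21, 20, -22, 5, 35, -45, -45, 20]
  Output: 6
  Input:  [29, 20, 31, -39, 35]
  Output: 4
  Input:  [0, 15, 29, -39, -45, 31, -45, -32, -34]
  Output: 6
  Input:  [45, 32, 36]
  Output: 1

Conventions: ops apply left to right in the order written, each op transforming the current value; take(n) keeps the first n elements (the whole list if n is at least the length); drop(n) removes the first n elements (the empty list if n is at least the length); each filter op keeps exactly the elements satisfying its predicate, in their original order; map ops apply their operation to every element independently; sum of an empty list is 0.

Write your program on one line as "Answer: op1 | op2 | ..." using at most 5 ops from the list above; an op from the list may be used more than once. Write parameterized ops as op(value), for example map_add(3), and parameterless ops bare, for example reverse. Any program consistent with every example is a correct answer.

reverse | map_add(3) | filter_even | len

Check, running the answer program on each example:
  [-43, 25, -43, -46, -22, 29, 26] -> [26, 29, -22, -46, -43, 25, -43] -> [29, 32, -19, -43, -40, 28, -40] -> [32, -40, 28, -40] -> 4
  [-8, -8, -20, -22, -5, -17, -46, -14, -7, -10] -> [-10, -7, -14, -46, -17, -5, -22, -20, -8, -8] -> [-7, -4, -11, -43, -14, -2, -19, -17, -5, -5] -> [-4, -14, -2] -> 3
  [-40, -35, 21, 20, -22, 5, 35, -45, -45, 20] -> [20, -45, -45, 35, 5, -22, 20, 21, -35, -40] -> [23, -42, -42, 38, 8, -19, 23, 24, -32, -37] -> [-42, -42, 38, 8, 24, -32] -> 6
  [29, 20, 31, -39, 35] -> [35, -39, 31, 20, 29] -> [38, -36, 34, 23, 32] -> [38, -36, 34, 32] -> 4
  [0, 15, 29, -39, -45, 31, -45, -32, -34] -> [-34, -32, -45, 31, -45, -39, 29, 15, 0] -> [-31, -29, -42, 34, -42, -36, 32, 18, 3] -> [-42, 34, -42, -36, 32, 18] -> 6
  [45, 32, 36] -> [36, 32, 45] -> [39, 35, 48] -> [48] -> 1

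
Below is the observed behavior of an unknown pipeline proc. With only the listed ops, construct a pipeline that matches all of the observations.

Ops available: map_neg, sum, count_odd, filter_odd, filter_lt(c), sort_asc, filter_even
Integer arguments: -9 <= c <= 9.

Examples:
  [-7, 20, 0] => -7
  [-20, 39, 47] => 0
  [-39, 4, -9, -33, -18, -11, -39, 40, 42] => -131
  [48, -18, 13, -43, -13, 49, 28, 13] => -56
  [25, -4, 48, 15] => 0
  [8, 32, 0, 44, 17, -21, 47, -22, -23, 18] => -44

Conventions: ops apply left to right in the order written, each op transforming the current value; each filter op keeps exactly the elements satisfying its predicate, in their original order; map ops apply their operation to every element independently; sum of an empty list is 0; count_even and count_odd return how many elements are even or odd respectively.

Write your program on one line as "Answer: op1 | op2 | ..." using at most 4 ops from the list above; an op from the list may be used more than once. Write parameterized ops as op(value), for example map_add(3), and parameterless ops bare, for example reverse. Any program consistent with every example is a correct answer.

filter_lt(0) | filter_odd | sort_asc | sum

Check, running the answer program on each example:
  [-7, 20, 0] -> [-7] -> [-7] -> [-7] -> -7
  [-20, 39, 47] -> [-20] -> [] -> [] -> 0
  [-39, 4, -9, -33, -18, -11, -39, 40, 42] -> [-39, -9, -33, -18, -11, -39] -> [-39, -9, -33, -11, -39] -> [-39, -39, -33, -11, -9] -> -131
  [48, -18, 13, -43, -13, 49, 28, 13] -> [-18, -43, -13] -> [-43, -13] -> [-43, -13] -> -56
  [25, -4, 48, 15] -> [-4] -> [] -> [] -> 0
  [8, 32, 0, 44, 17, -21, 47, -22, -23, 18] -> [-21, -22, -23] -> [-21, -23] -> [-23, -21] -> -44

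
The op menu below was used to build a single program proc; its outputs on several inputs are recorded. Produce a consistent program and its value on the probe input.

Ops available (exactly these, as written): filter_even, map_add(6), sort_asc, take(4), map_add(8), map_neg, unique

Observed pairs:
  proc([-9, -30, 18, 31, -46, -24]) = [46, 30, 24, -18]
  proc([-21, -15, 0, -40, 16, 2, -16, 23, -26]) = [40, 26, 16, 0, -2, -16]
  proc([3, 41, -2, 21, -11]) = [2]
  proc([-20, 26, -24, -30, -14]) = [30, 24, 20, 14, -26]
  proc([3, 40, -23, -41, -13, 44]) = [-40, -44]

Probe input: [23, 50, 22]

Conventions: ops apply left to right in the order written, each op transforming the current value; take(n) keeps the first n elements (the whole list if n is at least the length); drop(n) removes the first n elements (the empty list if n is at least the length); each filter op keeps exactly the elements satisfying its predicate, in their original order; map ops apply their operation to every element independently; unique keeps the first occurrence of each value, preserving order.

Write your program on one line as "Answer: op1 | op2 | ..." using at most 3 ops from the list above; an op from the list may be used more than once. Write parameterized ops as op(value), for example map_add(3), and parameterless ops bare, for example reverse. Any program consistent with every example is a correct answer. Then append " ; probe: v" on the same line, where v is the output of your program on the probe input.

filter_even | sort_asc | map_neg ; probe: [-22, -50]

Check, running the answer program on each example:
  [-9, -30, 18, 31, -46, -24] -> [-30, 18, -46, -24] -> [-46, -30, -24, 18] -> [46, 30, 24, -18]
  [-21, -15, 0, -40, 16, 2, -16, 23, -26] -> [0, -40, 16, 2, -16, -26] -> [-40, -26, -16, 0, 2, 16] -> [40, 26, 16, 0, -2, -16]
  [3, 41, -2, 21, -11] -> [-2] -> [-2] -> [2]
  [-20, 26, -24, -30, -14] -> [-20, 26, -24, -30, -14] -> [-30, -24, -20, -14, 26] -> [30, 24, 20, 14, -26]
  [3, 40, -23, -41, -13, 44] -> [40, 44] -> [40, 44] -> [-40, -44]
  probe: [23, 50, 22] -> [50, 22] -> [22, 50] -> [-22, -50]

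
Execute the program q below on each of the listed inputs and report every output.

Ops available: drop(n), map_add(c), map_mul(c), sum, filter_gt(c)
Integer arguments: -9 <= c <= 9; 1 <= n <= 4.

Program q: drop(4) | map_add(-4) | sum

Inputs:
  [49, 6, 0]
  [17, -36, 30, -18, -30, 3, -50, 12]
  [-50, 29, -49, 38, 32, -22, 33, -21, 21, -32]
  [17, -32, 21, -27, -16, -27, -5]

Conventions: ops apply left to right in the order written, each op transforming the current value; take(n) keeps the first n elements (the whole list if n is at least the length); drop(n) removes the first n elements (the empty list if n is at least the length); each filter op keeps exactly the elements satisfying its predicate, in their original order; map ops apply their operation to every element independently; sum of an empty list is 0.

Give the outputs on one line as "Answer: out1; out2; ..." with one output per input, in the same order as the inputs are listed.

Execution, op by op:
  [49, 6, 0] -> [] -> [] -> 0
  [17, -36, 30, -18, -30, 3, -50, 12] -> [-30, 3, -50, 12] -> [-34, -1, -54, 8] -> -81
  [-50, 29, -49, 38, 32, -22, 33, -21, 21, -32] -> [32, -22, 33, -21, 21, -32] -> [28, -26, 29, -25, 17, -36] -> -13
  [17, -32, 21, -27, -16, -27, -5] -> [-16, -27, -5] -> [-20, -31, -9] -> -60

0; -81; -13; -60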